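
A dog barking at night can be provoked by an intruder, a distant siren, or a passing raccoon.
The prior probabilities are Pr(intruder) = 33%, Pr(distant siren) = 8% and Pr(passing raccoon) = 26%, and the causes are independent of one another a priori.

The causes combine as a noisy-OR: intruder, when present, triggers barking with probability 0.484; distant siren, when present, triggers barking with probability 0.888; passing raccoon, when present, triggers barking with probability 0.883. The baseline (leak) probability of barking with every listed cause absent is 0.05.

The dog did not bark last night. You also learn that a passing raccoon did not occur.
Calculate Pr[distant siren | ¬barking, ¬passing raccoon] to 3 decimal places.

Pr[distant siren | ¬barking, ¬passing raccoon] ≈ 0.010

Under noisy-OR, P(barking | causes) = 1 − (1−0.05)·∏(1−qᵢ) over the active causes.
Sum P(¬barking|·) weighted by the priors over the 4 (intruder, distant siren) configurations:
  P(¬barking | ¬passing raccoon) = 0.95·0.67·0.92 + 0.1064·0.67·0.08 + 0.4902·0.33·0.92 + 0.054902·0.33·0.08
        = 0.585580 + 0.005703 + 0.148825 + 0.001449 = 0.741557
Keeping only the distant siren-present terms gives 0.007152, so
  P(distant siren | ¬barking, ¬passing raccoon) = 0.007152 / 0.741557 ≈ 0.010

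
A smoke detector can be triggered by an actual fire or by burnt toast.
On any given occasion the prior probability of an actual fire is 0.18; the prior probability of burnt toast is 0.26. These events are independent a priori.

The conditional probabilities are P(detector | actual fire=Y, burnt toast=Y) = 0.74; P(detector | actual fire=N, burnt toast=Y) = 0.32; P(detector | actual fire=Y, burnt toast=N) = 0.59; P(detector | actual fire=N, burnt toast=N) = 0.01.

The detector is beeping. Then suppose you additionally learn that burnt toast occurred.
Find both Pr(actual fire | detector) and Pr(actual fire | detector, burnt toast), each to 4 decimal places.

Weight on actual fire=true, given the evidence: 0.078588 + 0.034632 = 0.113220
The normalizing constant is 0.01×0.82×0.74 + 0.32×0.82×0.26 + 0.59×0.18×0.74 + 0.74×0.18×0.26 = 0.187512
P(actual fire | detector) = 0.113220/0.187512 ≈ 0.6038

With the extra evidence:
P(detector | burnt toast) = 0.32·0.82 + 0.74·0.18 = 0.262400 + 0.133200 = 0.395600
The actual fire-present share is 0.74·0.18 = 0.133200.
P(actual fire | detector, burnt toast) = 0.133200 / 0.395600 ≈ 0.3367
— burnt toast explains away the evidence for actual fire.

Pr(actual fire | detector) ≈ 0.6038; Pr(actual fire | detector, burnt toast) ≈ 0.3367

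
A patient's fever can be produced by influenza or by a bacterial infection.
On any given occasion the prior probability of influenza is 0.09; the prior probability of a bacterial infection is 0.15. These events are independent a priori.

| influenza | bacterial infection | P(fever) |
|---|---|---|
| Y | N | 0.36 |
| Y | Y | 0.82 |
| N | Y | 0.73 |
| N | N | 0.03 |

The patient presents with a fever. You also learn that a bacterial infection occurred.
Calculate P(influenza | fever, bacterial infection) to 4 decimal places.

P(influenza | fever, bacterial infection) ≈ 0.1000

By total probability over both values of influenza:
  P(fever | bacterial infection) = 0.73×0.91 + 0.82×0.09
        = 0.664300 + 0.073800 = 0.738100
Configurations with influenza contribute 0.073800, so
  P(influenza | fever, bacterial infection) = 0.073800 / 0.738100 ≈ 0.1000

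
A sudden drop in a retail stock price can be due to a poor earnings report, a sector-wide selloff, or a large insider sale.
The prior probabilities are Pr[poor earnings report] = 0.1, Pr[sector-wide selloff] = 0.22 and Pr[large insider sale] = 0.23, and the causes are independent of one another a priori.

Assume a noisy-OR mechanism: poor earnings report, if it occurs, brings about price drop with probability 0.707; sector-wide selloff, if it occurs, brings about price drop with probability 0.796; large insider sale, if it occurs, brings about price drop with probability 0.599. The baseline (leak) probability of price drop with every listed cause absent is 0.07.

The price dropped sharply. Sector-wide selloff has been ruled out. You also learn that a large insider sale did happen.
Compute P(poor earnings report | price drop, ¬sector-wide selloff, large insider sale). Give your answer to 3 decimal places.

P(poor earnings report | price drop, ¬sector-wide selloff, large insider sale) ≈ 0.136

Under noisy-OR, P(price drop | causes) = 1 − (1−0.07)·∏(1−qᵢ) over the active causes.
P(price drop | ¬sector-wide selloff, large insider sale) = 0.62707·0.9 + 0.890732·0.1 = 0.564363 + 0.089073 = 0.653436
Of this, 0.089073 comes from 0.890732·0.1 (the poor earnings report=true cases).
P(poor earnings report | price drop, ¬sector-wide selloff, large insider sale) = 0.089073 / 0.653436 ≈ 0.136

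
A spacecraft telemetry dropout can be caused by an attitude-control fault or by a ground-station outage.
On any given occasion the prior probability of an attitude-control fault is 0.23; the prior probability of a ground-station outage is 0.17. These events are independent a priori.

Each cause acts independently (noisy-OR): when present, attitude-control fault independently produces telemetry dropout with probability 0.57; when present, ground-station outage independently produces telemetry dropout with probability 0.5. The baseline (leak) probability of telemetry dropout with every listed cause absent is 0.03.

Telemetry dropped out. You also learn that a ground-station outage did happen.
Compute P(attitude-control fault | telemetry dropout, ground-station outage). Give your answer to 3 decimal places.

Under noisy-OR, P(telemetry dropout | causes) = 1 − (1−0.03)·∏(1−qᵢ) over the active causes.
P(telemetry dropout | ground-station outage) = 0.515·0.77 + 0.79145·0.23 = 0.396550 + 0.182034 = 0.578584
Of this, 0.182034 comes from 0.79145·0.23 (the attitude-control fault=true cases).
P(attitude-control fault | telemetry dropout, ground-station outage) = 0.182034 / 0.578584 ≈ 0.315

P(attitude-control fault | telemetry dropout, ground-station outage) ≈ 0.315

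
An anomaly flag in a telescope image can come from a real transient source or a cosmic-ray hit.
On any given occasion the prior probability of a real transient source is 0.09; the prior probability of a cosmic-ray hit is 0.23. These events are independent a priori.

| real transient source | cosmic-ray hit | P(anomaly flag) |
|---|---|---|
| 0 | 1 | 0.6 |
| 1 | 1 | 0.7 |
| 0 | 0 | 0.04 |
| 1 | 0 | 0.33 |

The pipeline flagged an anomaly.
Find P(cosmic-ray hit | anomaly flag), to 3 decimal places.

P(cosmic-ray hit | anomaly flag) ≈ 0.733

For the numerator, keep only cosmic-ray hit=true terms: 0.125580 + 0.014490 = 0.140070
The normalizing constant is 0.04·0.91·0.77 + 0.6·0.91·0.23 + 0.33·0.09·0.77 + 0.7·0.09·0.23 = 0.190967
P(cosmic-ray hit | anomaly flag) = 0.140070/0.190967 ≈ 0.733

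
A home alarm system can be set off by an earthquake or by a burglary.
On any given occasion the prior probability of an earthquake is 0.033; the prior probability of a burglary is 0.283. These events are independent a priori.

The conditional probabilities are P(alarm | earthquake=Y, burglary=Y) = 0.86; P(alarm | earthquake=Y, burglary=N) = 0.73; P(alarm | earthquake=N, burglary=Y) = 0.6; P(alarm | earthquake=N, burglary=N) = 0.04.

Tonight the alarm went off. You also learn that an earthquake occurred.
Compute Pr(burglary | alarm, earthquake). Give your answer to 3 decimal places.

P(alarm | earthquake) = 0.73·0.717 + 0.86·0.283 = 0.523410 + 0.243380 = 0.766790
The burglary-present share is 0.86·0.283 = 0.243380.
So P(burglary | alarm, earthquake) = 0.243380/0.766790 ≈ 0.317.

Pr(burglary | alarm, earthquake) ≈ 0.317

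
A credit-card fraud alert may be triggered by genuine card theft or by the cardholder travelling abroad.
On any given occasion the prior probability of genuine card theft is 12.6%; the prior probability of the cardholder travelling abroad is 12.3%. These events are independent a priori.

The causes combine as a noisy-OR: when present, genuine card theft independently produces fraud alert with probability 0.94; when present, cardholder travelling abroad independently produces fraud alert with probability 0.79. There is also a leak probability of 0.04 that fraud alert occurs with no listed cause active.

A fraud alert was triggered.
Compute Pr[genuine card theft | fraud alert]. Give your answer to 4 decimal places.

Under noisy-OR, P(fraud alert | causes) = 1 − (1−0.04)·∏(1−qᵢ) over the active causes.
Weight on genuine card theft=true, given the evidence: 0.104137 + 0.015311 = 0.119448
Normalizer over all consistent configurations: 0.04×0.874×0.877 + 0.7984×0.874×0.123 + 0.9424×0.126×0.877 + 0.987904×0.126×0.123 = 0.235938
P(genuine card theft | fraud alert) = 0.119448/0.235938 ≈ 0.5063

Pr[genuine card theft | fraud alert] ≈ 0.5063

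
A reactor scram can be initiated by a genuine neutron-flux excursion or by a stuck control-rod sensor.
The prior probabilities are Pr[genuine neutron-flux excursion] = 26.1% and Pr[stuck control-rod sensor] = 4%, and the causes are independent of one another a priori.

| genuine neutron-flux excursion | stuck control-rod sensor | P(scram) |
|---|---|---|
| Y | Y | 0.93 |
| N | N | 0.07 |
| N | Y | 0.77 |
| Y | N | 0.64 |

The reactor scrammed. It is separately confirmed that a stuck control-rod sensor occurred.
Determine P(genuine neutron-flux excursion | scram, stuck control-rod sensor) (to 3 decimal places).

P(scram | stuck control-rod sensor) = 0.77*0.739 + 0.93*0.261 = 0.569030 + 0.242730 = 0.811760
Of this, 0.242730 comes from 0.93*0.261 (the genuine neutron-flux excursion=true cases).
P(genuine neutron-flux excursion | scram, stuck control-rod sensor) = 0.242730 / 0.811760 ≈ 0.299

P(genuine neutron-flux excursion | scram, stuck control-rod sensor) ≈ 0.299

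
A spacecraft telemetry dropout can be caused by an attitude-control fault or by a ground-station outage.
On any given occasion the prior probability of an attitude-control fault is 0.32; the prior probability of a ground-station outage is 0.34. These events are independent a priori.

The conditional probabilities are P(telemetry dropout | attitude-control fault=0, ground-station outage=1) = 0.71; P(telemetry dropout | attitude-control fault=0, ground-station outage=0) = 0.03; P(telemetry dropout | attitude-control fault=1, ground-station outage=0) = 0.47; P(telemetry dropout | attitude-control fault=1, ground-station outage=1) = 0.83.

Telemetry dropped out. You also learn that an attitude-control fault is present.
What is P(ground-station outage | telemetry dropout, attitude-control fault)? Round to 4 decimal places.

P(telemetry dropout | attitude-control fault) = 0.47×0.66 + 0.83×0.34 = 0.310200 + 0.282200 = 0.592400
The ground-station outage-present share is 0.83×0.34 = 0.282200.
Hence the posterior is 0.282200/0.592400 ≈ 0.4764.

P(ground-station outage | telemetry dropout, attitude-control fault) ≈ 0.4764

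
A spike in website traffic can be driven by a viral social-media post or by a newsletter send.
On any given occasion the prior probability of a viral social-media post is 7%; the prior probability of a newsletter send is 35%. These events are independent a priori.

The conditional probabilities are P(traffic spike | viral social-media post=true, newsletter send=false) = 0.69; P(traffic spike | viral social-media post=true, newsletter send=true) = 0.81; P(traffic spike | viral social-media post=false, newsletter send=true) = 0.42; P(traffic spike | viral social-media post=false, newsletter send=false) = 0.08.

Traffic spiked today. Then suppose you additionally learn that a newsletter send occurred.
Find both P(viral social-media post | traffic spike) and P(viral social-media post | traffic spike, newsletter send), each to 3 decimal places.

P(viral social-media post | traffic spike) ≈ 0.217; P(viral social-media post | traffic spike, newsletter send) ≈ 0.127

P(traffic spike) = 0.08×0.93×0.65 + 0.42×0.93×0.35 + 0.69×0.07×0.65 + 0.81×0.07×0.35 = 0.048360 + 0.136710 + 0.031395 + 0.019845 = 0.236310
The viral social-media post-present share is 0.031395 + 0.019845 = 0.051240.
P(viral social-media post | traffic spike) = 0.051240 / 0.236310 ≈ 0.217

With the extra evidence:
P(traffic spike | newsletter send) = 0.42*0.93 + 0.81*0.07 = 0.390600 + 0.056700 = 0.447300
Restricting to configurations with viral social-media post present: 0.81*0.07 = 0.056700.
Hence the posterior is 0.056700/0.447300 ≈ 0.127.
The drop from 0.217 to 0.127 is the explaining-away (discounting) effect.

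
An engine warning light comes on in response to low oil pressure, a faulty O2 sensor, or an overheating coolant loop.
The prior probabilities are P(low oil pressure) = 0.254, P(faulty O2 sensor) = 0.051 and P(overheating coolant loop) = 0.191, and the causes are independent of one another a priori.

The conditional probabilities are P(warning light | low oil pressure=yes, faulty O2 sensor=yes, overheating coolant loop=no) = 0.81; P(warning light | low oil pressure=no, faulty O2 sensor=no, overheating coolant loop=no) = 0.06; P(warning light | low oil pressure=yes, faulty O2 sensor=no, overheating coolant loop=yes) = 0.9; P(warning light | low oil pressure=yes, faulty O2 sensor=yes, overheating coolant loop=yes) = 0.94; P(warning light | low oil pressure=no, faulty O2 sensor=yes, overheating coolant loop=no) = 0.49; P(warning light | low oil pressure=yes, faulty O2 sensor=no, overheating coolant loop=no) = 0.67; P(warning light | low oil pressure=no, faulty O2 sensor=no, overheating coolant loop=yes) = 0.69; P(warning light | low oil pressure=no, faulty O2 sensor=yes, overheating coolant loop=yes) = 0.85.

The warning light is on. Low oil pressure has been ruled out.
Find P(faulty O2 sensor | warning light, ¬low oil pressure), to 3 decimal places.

Weight on faulty O2 sensor=true, given the evidence: 0.020217 + 0.008280 = 0.028497
The normalizing constant is 0.06·0.949·0.809 + 0.69·0.949·0.191 + 0.49·0.051·0.809 + 0.85·0.051·0.191 = 0.199630
Posterior = 0.028497 / 0.199630 ≈ 0.143

P(faulty O2 sensor | warning light, ¬low oil pressure) ≈ 0.143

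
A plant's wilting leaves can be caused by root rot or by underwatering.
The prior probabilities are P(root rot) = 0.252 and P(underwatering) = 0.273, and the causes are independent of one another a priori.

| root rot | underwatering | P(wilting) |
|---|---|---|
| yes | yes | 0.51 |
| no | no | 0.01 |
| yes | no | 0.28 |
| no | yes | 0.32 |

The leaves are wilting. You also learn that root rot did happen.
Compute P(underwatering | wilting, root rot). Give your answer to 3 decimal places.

P(underwatering | wilting, root rot) ≈ 0.406

For the numerator, keep only underwatering=true terms: 0.51*0.273 = 0.139230
Normalizer over all consistent configurations: 0.28*0.727 + 0.51*0.273 = 0.342790
P(underwatering | wilting, root rot) = 0.139230/0.342790 ≈ 0.406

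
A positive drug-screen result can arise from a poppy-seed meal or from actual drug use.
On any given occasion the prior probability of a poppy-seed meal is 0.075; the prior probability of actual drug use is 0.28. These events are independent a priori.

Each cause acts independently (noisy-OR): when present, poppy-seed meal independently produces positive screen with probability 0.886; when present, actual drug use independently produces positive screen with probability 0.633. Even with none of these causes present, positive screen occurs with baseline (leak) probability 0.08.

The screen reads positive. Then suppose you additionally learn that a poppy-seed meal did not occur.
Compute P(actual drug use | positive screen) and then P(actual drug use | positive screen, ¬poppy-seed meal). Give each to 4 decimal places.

P(actual drug use | positive screen) ≈ 0.6536; P(actual drug use | positive screen, ¬poppy-seed meal) ≈ 0.7630

Under noisy-OR, P(positive screen | causes) = 1 − (1−0.08)·∏(1−qᵢ) over the active causes.
Enumerate the 4 (poppy-seed meal, actual drug use) configurations and weight by the priors:
  P(positive screen) = 0.08*0.925*0.72 + 0.66236*0.925*0.28 + 0.89512*0.075*0.72 + 0.961509*0.075*0.28
        = 0.053280 + 0.171551 + 0.048336 + 0.020192 = 0.293359
Configurations with actual drug use contribute 0.191743, so
  P(actual drug use | positive screen) = 0.191743 / 0.293359 ≈ 0.6536

With the extra evidence:
Weight on actual drug use=true, given the evidence: 0.66236*0.28 = 0.185461
The normalizing constant is 0.08*0.72 + 0.66236*0.28 = 0.243061
Posterior = 0.185461 / 0.243061 ≈ 0.7630
With poppy-seed meal excluded, actual drug use must carry more of the explanatory weight for the positive screen.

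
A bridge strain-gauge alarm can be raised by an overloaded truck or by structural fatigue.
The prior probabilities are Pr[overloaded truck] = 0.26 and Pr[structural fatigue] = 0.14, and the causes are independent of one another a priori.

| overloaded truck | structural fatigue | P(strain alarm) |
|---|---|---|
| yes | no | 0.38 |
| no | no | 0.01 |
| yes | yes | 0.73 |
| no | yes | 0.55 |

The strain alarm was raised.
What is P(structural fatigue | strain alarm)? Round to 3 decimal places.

P(strain alarm) = 0.01·0.74·0.86 + 0.55·0.74·0.14 + 0.38·0.26·0.86 + 0.73·0.26·0.14 = 0.006364 + 0.056980 + 0.084968 + 0.026572 = 0.174884
Restricting to configurations with structural fatigue present: 0.056980 + 0.026572 = 0.083552.
Hence the posterior is 0.083552/0.174884 ≈ 0.478.

P(structural fatigue | strain alarm) ≈ 0.478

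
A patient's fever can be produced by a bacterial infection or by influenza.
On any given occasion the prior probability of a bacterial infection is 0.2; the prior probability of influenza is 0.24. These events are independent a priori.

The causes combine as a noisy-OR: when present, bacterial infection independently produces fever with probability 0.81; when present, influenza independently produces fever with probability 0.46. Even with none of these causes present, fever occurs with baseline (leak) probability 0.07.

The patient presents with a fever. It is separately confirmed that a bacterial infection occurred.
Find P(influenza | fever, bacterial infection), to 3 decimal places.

P(influenza | fever, bacterial infection) ≈ 0.258

Under noisy-OR, P(fever | causes) = 1 − (1−0.07)·∏(1−qᵢ) over the active causes.
P(fever | bacterial infection) = 0.8233×0.76 + 0.904582×0.24 = 0.625708 + 0.217100 = 0.842808
Restricting to configurations with influenza present: 0.904582×0.24 = 0.217100.
So P(influenza | fever, bacterial infection) = 0.217100/0.842808 ≈ 0.258.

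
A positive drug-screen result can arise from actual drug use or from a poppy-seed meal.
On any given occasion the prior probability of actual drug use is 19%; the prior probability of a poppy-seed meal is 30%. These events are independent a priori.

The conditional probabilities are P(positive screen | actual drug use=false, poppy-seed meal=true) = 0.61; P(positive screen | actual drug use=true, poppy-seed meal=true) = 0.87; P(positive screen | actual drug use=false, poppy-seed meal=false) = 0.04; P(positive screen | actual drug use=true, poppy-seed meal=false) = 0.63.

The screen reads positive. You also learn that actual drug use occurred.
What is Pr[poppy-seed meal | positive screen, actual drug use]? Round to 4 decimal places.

Numerator (weight on configurations with poppy-seed meal): 0.87*0.3 = 0.261000
Denominator P(positive screen | actual drug use): 0.63*0.7 + 0.87*0.3 = 0.702000
P(poppy-seed meal | positive screen, actual drug use) = 0.261000/0.702000 ≈ 0.3718

Pr[poppy-seed meal | positive screen, actual drug use] ≈ 0.3718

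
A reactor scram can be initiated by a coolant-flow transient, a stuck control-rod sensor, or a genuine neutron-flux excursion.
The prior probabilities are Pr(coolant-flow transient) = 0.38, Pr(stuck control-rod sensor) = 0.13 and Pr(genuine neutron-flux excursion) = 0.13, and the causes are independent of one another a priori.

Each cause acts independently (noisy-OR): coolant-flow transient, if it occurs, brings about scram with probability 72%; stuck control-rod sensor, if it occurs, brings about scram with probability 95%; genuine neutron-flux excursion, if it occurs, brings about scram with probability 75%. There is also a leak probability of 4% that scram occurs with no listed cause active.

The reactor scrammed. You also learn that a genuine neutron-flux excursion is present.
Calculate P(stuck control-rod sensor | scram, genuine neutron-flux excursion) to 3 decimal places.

Under noisy-OR, P(scram | causes) = 1 − (1−0.04)·∏(1−qᵢ) over the active causes.
P(scram | genuine neutron-flux excursion) = 0.76·0.62·0.87 + 0.988·0.62·0.13 + 0.9328·0.38·0.87 + 0.99664·0.38·0.13 = 0.409944 + 0.079633 + 0.308384 + 0.049234 = 0.847195
Restricting to configurations with stuck control-rod sensor present: 0.079633 + 0.049234 = 0.128867.
So P(stuck control-rod sensor | scram, genuine neutron-flux excursion) = 0.128867/0.847195 ≈ 0.152.

P(stuck control-rod sensor | scram, genuine neutron-flux excursion) ≈ 0.152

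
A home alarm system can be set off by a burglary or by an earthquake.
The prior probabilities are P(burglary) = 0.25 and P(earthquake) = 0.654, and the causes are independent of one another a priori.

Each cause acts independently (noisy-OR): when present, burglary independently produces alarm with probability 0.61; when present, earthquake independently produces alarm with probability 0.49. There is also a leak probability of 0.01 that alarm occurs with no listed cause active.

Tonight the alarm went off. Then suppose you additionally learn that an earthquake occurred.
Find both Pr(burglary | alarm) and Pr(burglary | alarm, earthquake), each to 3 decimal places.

Pr(burglary | alarm) ≈ 0.429; Pr(burglary | alarm, earthquake) ≈ 0.351

Under noisy-OR, P(alarm | causes) = 1 − (1−0.01)·∏(1−qᵢ) over the active causes.
Numerator (weight on configurations with burglary): 0.053102 + 0.131305 = 0.184407
Normalizer over all consistent configurations: 0.01×0.75×0.346 + 0.4951×0.75×0.654 + 0.6139×0.25×0.346 + 0.803089×0.25×0.654 = 0.429849
Posterior = 0.184407 / 0.429849 ≈ 0.429

Now also conditioning on earthquake=true:
Enumerate both values of burglary and weight by the priors:
  P(alarm | earthquake) = 0.4951×0.75 + 0.803089×0.25
        = 0.371325 + 0.200772 = 0.572097
Configurations with burglary contribute 0.200772, so
  P(burglary | alarm, earthquake) = 0.200772 / 0.572097 ≈ 0.351
The drop from 0.429 to 0.351 is the explaining-away (discounting) effect.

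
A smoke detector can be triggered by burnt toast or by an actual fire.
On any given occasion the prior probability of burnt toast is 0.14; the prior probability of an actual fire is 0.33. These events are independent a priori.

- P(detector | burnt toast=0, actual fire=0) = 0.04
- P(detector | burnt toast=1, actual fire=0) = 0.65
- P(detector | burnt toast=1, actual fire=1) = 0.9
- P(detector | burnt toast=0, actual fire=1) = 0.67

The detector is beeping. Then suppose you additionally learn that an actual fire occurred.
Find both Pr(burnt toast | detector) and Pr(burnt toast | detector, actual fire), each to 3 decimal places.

Pr(burnt toast | detector) ≈ 0.325; Pr(burnt toast | detector, actual fire) ≈ 0.179

Numerator (weight on configurations with burnt toast): 0.060970 + 0.041580 = 0.102550
Denominator P(detector): 0.04×0.86×0.67 + 0.67×0.86×0.33 + 0.65×0.14×0.67 + 0.9×0.14×0.33 = 0.315744
P(burnt toast | detector) = 0.102550/0.315744 ≈ 0.325

With the extra evidence:
Numerator (weight on configurations with burnt toast): 0.9*0.14 = 0.126000
Normalizer over all consistent configurations: 0.67*0.86 + 0.9*0.14 = 0.702200
P(burnt toast | detector, actual fire) = 0.126000/0.702200 ≈ 0.179
Conditioning on actual fire lowers the posterior on burnt toast: the classic explaining-away effect in a common-effect structure.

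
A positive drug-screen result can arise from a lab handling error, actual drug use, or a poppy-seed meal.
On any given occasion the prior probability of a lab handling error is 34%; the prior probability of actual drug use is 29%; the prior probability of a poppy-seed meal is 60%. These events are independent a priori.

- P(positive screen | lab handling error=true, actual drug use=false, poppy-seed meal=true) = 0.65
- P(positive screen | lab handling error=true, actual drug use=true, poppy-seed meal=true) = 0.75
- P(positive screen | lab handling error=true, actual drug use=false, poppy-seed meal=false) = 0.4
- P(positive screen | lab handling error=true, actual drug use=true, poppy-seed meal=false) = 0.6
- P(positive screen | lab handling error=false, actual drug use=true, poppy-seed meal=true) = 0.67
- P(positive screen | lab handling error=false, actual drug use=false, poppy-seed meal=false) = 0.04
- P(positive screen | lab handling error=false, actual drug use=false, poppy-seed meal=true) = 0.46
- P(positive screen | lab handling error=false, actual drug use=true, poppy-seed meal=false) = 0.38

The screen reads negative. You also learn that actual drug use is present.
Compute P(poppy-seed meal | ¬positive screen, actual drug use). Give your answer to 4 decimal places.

P(¬positive screen | actual drug use) = 0.62*0.66*0.4 + 0.33*0.66*0.6 + 0.4*0.34*0.4 + 0.25*0.34*0.6 = 0.163680 + 0.130680 + 0.054400 + 0.051000 = 0.399760
The poppy-seed meal-present share is 0.130680 + 0.051000 = 0.181680.
Hence the posterior is 0.181680/0.399760 ≈ 0.4545.

P(poppy-seed meal | ¬positive screen, actual drug use) ≈ 0.4545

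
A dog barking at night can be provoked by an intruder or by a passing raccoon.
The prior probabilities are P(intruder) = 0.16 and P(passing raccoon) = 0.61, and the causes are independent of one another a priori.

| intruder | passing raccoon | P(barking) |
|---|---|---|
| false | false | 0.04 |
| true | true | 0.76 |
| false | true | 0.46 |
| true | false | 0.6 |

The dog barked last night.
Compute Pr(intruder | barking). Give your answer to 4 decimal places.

Sum P(barking|·) weighted by the priors over the 4 (intruder, passing raccoon) configurations:
  P(barking) = 0.04×0.84×0.39 + 0.46×0.84×0.61 + 0.6×0.16×0.39 + 0.76×0.16×0.61
        = 0.013104 + 0.235704 + 0.037440 + 0.074176 = 0.360424
The terms with intruder present sum to 0.111616, so
  P(intruder | barking) = 0.111616 / 0.360424 ≈ 0.3097

Pr(intruder | barking) ≈ 0.3097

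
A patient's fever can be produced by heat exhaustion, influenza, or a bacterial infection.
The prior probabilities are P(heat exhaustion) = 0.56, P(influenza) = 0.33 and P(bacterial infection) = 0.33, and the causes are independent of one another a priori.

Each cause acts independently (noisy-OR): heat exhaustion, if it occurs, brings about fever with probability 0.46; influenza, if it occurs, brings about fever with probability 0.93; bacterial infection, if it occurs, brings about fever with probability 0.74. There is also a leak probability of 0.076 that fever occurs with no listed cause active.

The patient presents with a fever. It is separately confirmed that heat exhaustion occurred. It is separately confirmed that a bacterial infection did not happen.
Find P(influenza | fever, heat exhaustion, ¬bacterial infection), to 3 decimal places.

P(influenza | fever, heat exhaustion, ¬bacterial infection) ≈ 0.487

Under noisy-OR, P(fever | causes) = 1 − (1−0.076)·∏(1−qᵢ) over the active causes.
Enumerate both values of influenza and weight by the priors:
  P(fever | heat exhaustion, ¬bacterial infection) = 0.50104×0.67 + 0.965073×0.33
        = 0.335697 + 0.318474 = 0.654171
The terms with influenza present sum to 0.318474, so
  P(influenza | fever, heat exhaustion, ¬bacterial infection) = 0.318474 / 0.654171 ≈ 0.487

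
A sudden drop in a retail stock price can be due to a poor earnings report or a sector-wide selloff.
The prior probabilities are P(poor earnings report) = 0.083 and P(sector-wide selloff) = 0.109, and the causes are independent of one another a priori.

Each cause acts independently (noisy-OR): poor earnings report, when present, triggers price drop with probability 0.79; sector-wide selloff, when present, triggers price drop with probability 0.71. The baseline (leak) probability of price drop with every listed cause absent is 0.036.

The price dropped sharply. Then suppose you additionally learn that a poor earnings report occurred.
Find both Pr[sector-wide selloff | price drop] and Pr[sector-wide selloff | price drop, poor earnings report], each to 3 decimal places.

Pr[sector-wide selloff | price drop] ≈ 0.477; Pr[sector-wide selloff | price drop, poor earnings report] ≈ 0.126

Under noisy-OR, P(price drop | causes) = 1 − (1−0.036)·∏(1−qᵢ) over the active causes.
By total probability over the 4 (poor earnings report, sector-wide selloff) configurations:
  P(price drop) = 0.036×0.917×0.891 + 0.72044×0.917×0.109 + 0.79756×0.083×0.891 + 0.941292×0.083×0.109
        = 0.029414 + 0.072010 + 0.058982 + 0.008516 = 0.168922
The terms with sector-wide selloff present sum to 0.080526, so
  P(sector-wide selloff | price drop) = 0.080526 / 0.168922 ≈ 0.477

Now condition on the additional information:
For the numerator, keep only sector-wide selloff=true terms: 0.941292×0.109 = 0.102601
The normalizing constant is 0.79756×0.891 + 0.941292×0.109 = 0.813227
Posterior = 0.102601 / 0.813227 ≈ 0.126
The drop from 0.477 to 0.126 is the explaining-away (discounting) effect.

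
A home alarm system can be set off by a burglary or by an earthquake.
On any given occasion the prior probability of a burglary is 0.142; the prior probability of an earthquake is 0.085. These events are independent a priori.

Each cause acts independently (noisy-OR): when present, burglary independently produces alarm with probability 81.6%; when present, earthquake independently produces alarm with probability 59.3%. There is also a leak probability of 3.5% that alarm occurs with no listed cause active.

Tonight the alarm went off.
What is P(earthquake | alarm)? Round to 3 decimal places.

Under noisy-OR, P(alarm | causes) = 1 − (1−0.035)·∏(1−qᵢ) over the active causes.
By total probability over the 4 (burglary, earthquake) configurations:
  P(alarm) = 0.035*0.858*0.915 + 0.607245*0.858*0.085 + 0.82244*0.142*0.915 + 0.927733*0.142*0.085
        = 0.027477 + 0.044286 + 0.106860 + 0.011198 = 0.189821
Configurations with earthquake contribute 0.055484, so
  P(earthquake | alarm) = 0.055484 / 0.189821 ≈ 0.292

P(earthquake | alarm) ≈ 0.292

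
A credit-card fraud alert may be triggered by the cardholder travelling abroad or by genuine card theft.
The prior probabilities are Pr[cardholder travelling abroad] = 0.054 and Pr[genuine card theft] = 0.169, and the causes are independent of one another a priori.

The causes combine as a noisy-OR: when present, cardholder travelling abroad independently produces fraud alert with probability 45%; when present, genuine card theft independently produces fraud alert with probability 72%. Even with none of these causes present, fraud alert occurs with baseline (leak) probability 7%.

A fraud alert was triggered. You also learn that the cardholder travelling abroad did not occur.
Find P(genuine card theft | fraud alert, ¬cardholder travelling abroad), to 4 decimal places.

Under noisy-OR, P(fraud alert | causes) = 1 − (1−0.07)·∏(1−qᵢ) over the active causes.
Enumerate both values of genuine card theft and weight by the priors:
  P(fraud alert | ¬cardholder travelling abroad) = 0.07·0.831 + 0.7396·0.169
        = 0.058170 + 0.124992 = 0.183162
The terms with genuine card theft present sum to 0.124992, so
  P(genuine card theft | fraud alert, ¬cardholder travelling abroad) = 0.124992 / 0.183162 ≈ 0.6824

P(genuine card theft | fraud alert, ¬cardholder travelling abroad) ≈ 0.6824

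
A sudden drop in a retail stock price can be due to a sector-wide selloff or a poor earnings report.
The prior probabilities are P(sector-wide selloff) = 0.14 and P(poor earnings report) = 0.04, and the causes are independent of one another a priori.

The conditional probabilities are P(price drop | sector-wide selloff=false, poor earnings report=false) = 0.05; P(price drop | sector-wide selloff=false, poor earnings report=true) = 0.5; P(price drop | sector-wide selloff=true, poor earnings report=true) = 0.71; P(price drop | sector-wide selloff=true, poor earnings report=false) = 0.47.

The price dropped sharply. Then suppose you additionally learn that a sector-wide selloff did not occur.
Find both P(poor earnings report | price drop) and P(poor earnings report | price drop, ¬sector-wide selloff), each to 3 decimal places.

For the numerator, keep only poor earnings report=true terms: 0.017200 + 0.003976 = 0.021176
Normalizer over all consistent configurations: 0.05·0.86·0.96 + 0.5·0.86·0.04 + 0.47·0.14·0.96 + 0.71·0.14·0.04 = 0.125624
P(poor earnings report | price drop) = 0.021176/0.125624 ≈ 0.169

With the extra evidence:
P(price drop | ¬sector-wide selloff) = 0.05·0.96 + 0.5·0.04 = 0.048000 + 0.020000 = 0.068000
Of this, 0.020000 comes from 0.5·0.04 (the poor earnings report=true cases).
So P(poor earnings report | price drop, ¬sector-wide selloff) = 0.020000/0.068000 ≈ 0.294.
Ruling out sector-wide selloff raises the posterior on poor earnings report — the flip side of explaining away.

P(poor earnings report | price drop) ≈ 0.169; P(poor earnings report | price drop, ¬sector-wide selloff) ≈ 0.294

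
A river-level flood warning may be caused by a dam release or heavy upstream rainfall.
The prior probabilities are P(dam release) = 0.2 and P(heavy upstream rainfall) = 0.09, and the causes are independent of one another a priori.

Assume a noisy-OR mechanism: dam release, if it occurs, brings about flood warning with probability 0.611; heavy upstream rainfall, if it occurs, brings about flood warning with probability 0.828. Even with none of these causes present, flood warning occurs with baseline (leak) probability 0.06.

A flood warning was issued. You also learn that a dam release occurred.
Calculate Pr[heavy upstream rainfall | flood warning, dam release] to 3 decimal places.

Pr[heavy upstream rainfall | flood warning, dam release] ≈ 0.127

Under noisy-OR, P(flood warning | causes) = 1 − (1−0.06)·∏(1−qᵢ) over the active causes.
Enumerate both values of heavy upstream rainfall and weight by the priors:
  P(flood warning | dam release) = 0.63434×0.91 + 0.937106×0.09
        = 0.577249 + 0.084340 = 0.661589
Keeping only the heavy upstream rainfall-present terms gives 0.084340, so
  P(heavy upstream rainfall | flood warning, dam release) = 0.084340 / 0.661589 ≈ 0.127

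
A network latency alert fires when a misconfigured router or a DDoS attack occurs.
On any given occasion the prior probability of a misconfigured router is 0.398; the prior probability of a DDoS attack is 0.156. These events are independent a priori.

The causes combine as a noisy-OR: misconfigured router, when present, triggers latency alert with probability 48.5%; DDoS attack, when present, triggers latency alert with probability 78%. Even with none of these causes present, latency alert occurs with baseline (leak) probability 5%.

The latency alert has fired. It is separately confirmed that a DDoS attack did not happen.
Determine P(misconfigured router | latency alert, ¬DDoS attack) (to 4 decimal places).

P(misconfigured router | latency alert, ¬DDoS attack) ≈ 0.8710

Under noisy-OR, P(latency alert | causes) = 1 − (1−0.05)·∏(1−qᵢ) over the active causes.
For the numerator, keep only misconfigured router=true terms: 0.51075×0.398 = 0.203279
The normalizing constant is 0.05×0.602 + 0.51075×0.398 = 0.233379
P(misconfigured router | latency alert, ¬DDoS attack) = 0.203279/0.233379 ≈ 0.8710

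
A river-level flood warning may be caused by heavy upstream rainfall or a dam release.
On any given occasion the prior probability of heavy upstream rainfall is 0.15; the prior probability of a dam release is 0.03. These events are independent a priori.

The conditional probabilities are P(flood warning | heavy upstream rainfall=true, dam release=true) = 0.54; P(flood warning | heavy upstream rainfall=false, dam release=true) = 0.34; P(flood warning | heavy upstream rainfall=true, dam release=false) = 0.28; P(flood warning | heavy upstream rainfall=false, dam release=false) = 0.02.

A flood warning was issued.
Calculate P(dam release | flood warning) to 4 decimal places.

Sum P(flood warning|·) weighted by the priors over the 4 (heavy upstream rainfall, dam release) configurations:
  P(flood warning) = 0.02·0.85·0.97 + 0.34·0.85·0.03 + 0.28·0.15·0.97 + 0.54·0.15·0.03
        = 0.016490 + 0.008670 + 0.040740 + 0.002430 = 0.068330
Configurations with dam release contribute 0.011100, so
  P(dam release | flood warning) = 0.011100 / 0.068330 ≈ 0.1624

P(dam release | flood warning) ≈ 0.1624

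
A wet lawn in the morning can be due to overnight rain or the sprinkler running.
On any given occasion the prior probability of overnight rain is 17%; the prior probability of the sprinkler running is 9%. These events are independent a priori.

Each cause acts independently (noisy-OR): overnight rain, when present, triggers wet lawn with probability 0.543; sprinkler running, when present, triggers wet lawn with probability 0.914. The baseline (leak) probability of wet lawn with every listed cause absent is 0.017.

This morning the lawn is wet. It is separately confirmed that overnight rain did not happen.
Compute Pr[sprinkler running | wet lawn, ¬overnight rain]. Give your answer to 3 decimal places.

Pr[sprinkler running | wet lawn, ¬overnight rain] ≈ 0.842

Under noisy-OR, P(wet lawn | causes) = 1 − (1−0.017)·∏(1−qᵢ) over the active causes.
Sum P(wet lawn|·) weighted by the priors over both values of sprinkler running:
  P(wet lawn | ¬overnight rain) = 0.017*0.91 + 0.915462*0.09
        = 0.015470 + 0.082392 = 0.097862
Keeping only the sprinkler running-present terms gives 0.082392, so
  P(sprinkler running | wet lawn, ¬overnight rain) = 0.082392 / 0.097862 ≈ 0.842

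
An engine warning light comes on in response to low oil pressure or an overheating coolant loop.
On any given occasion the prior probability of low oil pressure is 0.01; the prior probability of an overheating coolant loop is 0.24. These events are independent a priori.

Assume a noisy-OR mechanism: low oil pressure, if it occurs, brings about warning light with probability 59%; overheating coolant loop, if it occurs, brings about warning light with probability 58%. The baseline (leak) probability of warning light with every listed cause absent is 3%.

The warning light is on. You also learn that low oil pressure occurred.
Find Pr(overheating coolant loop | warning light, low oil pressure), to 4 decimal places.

Pr(overheating coolant loop | warning light, low oil pressure) ≈ 0.3040

Under noisy-OR, P(warning light | causes) = 1 − (1−0.03)·∏(1−qᵢ) over the active causes.
P(warning light | low oil pressure) = 0.6023·0.76 + 0.832966·0.24 = 0.457748 + 0.199912 = 0.657660
The overheating coolant loop-present share is 0.832966·0.24 = 0.199912.
Hence the posterior is 0.199912/0.657660 ≈ 0.3040.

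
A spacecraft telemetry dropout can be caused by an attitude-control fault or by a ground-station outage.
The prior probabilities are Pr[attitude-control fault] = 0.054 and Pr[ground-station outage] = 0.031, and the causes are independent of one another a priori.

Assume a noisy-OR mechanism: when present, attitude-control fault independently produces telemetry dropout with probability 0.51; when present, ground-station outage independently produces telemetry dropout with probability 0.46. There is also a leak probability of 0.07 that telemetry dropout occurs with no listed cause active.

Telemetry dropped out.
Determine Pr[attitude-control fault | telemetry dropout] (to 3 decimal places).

Under noisy-OR, P(telemetry dropout | causes) = 1 − (1−0.07)·∏(1−qᵢ) over the active causes.
P(telemetry dropout) = 0.07×0.946×0.969 + 0.4978×0.946×0.031 + 0.5443×0.054×0.969 + 0.753922×0.054×0.031 = 0.064167 + 0.014598 + 0.028481 + 0.001262 = 0.108508
Of this, 0.029743 comes from 0.028481 + 0.001262 (the attitude-control fault=true cases).
Hence the posterior is 0.029743/0.108508 ≈ 0.274.

Pr[attitude-control fault | telemetry dropout] ≈ 0.274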